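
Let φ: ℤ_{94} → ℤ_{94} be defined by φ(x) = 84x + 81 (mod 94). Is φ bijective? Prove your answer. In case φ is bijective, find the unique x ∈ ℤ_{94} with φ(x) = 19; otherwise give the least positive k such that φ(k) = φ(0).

We have gcd(84, 94) = 2 > 1. Taking s = 0 and t = 47: φ(0) = 81 and φ(47) = 84·47 + 81 = 4029 ≡ 81 (mod 94).
So φ(0) = φ(47) while 0 ≠ 47, thus φ is not injective, hence not bijective.
Since φ is not bijective, we find the least positive k with φ(k) = φ(0): this means 84k ≡ 0 (mod 94), i.e. 94 ∣ 84k. Since gcd(84, 94) = 2, dividing through by 2 this holds exactly when 47 ∣ 42k, and as gcd(42, 47) = 1, exactly when 47 ∣ k.
The smallest positive such k is 47.

47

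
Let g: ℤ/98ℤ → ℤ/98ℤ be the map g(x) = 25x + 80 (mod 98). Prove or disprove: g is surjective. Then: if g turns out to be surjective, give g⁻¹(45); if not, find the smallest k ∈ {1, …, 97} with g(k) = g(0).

77

Recall: g is surjective if every y in the codomain equals g(x) for some x in the domain.
Since gcd(25, 98) = 1, 25 is invertible modulo 98. Euclid's algorithm: 98 = 3·25 + 23, 25 = 1·23 + 2, 23 = 11·2 + 1; back-substituting gives 1 = 51·25 − 13·98, so 25⁻¹ ≡ 51 (mod 98).
Then y ↦ 51(y − 80) is a two-sided inverse to g, so every y ∈ ℤ/98ℤ has a preimage.
Thus g is surjective.
Since g is surjective, we compute g⁻¹(45): solve 25x + 80 ≡ 45 (mod 98), i.e. 25x ≡ 63 (mod 98).
Multiplying by 25⁻¹ = 51 gives x ≡ 51·63 = 3213 = 32·98 + 77 ≡ 77 (mod 98).
Check: g(77) = 25·77 + 80 = 2005 = 20·98 + 45 ≡ 45 (mod 98).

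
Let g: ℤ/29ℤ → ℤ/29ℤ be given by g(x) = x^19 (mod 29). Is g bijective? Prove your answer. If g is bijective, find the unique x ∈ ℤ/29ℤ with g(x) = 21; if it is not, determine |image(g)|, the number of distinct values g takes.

Since 29 is prime, the nonzero elements of ℤ/29ℤ form a cyclic group of order 28.
As gcd(19, 28) = 1, raising to the 19th power is a bijection on this group: if x_1^19 ≡ x_2^19 then (x_1x_2^{−1})^19 = 1, and the only element of order dividing gcd(19, 28) = 1 is 1, so x_1 = x_2.
With g(0) = 0 this makes g injective on all of ℤ/29ℤ, hence bijective (finite equal-size domain and codomain). In particular g is bijective.
Since g is bijective, we find the preimage of 21. The inverse of x ↦ x^19 on (ℤ/29ℤ)^× is x ↦ x^3, because 19·3 = 57 = 2·28 + 1 ≡ 1 (mod 28) and x^{28} = 1 for x ≠ 0 (Fermat). So g⁻¹(21) = 21^3 mod 29.
Repeated squaring mod 29: 21^1 ≡ 21, 21^2 ≡ 21² = 441 ≡ 6. Since 3 = 2 + 1, 21^3 ≡ 6·21: 6·21 = 126 ≡ 10. So 21^3 ≡ 10 (mod 29).
Hence g⁻¹(21) = 10.

10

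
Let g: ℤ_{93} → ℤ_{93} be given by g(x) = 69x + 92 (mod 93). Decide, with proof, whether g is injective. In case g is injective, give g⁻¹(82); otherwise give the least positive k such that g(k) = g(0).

Recall: g is injective if g(u) = g(v) implies u = v.
We have gcd(69, 93) = 3 > 1. Taking u = 0 and v = 31: g(0) = 92 and g(31) = 69·31 + 92 = 2231 ≡ 92 (mod 93).
So g(0) = g(31) while 0 ≠ 31, thus g is not injective.
Since g is not injective, we find the least positive k with g(k) = g(0): this means 69k ≡ 0 (mod 93), i.e. 93 ∣ 69k. Since gcd(69, 93) = 3, dividing through by 3 this holds exactly when 31 ∣ 23k, and as gcd(23, 31) = 1, exactly when 31 ∣ k.
The smallest positive such k is 31.

31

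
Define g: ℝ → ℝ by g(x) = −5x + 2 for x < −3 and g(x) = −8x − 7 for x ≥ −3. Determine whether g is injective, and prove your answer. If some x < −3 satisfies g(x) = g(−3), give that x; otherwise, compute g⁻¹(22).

Both pieces are strictly decreasing (slopes −5 and −8), so each is injective on its own interval.
The left piece maps (−∞, −3) onto (17, ∞); the right piece maps [−3, ∞) onto (−∞, 17].
These images are disjoint, so no value is attained by both pieces. Therefore g is injective.
Because the two images are disjoint, no x < −3 has g(x) = g(−3), so we compute g⁻¹(22): 22 lies in (17, ∞), so solve −5x + 2 = 22: x = (22 − 2)/(−5) = −4.

-4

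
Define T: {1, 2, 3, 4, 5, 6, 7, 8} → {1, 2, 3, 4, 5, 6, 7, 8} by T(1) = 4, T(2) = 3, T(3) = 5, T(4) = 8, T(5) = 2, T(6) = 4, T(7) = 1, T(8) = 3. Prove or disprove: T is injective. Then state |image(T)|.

6

T(1) = 4 = T(6) with 1 ≠ 6, so T is not injective.
The image of T is {1, 2, 3, 4, 5, 8}, which has 6 elements.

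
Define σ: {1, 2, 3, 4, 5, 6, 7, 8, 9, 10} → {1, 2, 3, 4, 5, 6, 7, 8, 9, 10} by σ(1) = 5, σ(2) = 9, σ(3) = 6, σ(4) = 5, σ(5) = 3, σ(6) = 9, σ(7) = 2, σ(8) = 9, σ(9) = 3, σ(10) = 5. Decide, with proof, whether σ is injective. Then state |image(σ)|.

σ(1) = 5 = σ(4) with 1 ≠ 4, so σ is not injective.
The image of σ is {2, 3, 5, 6, 9}, which has 5 elements.

5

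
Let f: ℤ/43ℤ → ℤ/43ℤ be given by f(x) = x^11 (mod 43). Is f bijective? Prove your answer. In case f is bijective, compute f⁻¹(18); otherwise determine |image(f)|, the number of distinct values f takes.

Since 43 is prime, the nonzero elements of ℤ/43ℤ form a cyclic group of order 42.
As gcd(11, 42) = 1, raising to the 11th power is a bijection on this group: if x_1^11 ≡ x_2^11 then (x_1x_2^{−1})^11 = 1, and the only element of order dividing gcd(11, 42) = 1 is 1, so x_1 = x_2.
With f(0) = 0 this makes f injective on all of ℤ/43ℤ, hence bijective (finite equal-size domain and codomain). In particular f is bijective.
Since f is bijective, we find the preimage of 18. The inverse of x ↦ x^11 on (ℤ/43ℤ)^× is x ↦ x^23, because 11·23 = 253 = 6·42 + 1 ≡ 1 (mod 42) and x^{42} = 1 for x ≠ 0 (Fermat). So f⁻¹(18) = 18^23 mod 43.
Repeated squaring mod 43: 18^1 ≡ 18, 18^2 ≡ 18² = 324 ≡ 23, 18^4 ≡ 23² = 529 ≡ 13, 18^8 ≡ 13² = 169 ≡ 40, 18^16 ≡ 40² = 1600 ≡ 9. Since 23 = 16 + 4 + 2 + 1, 18^23 ≡ 9·13·23·18: 9·13 = 117 ≡ 31, then 31·23 = 713 ≡ 25, then 25·18 = 450 ≡ 20. So 18^23 ≡ 20 (mod 43).
Hence f⁻¹(18) = 20.

20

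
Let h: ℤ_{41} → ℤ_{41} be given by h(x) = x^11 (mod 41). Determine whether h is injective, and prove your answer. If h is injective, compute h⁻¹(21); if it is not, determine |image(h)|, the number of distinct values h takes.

20

Since 41 is prime, the nonzero elements of ℤ_{41} form a cyclic group of order 40.
As gcd(11, 40) = 1, raising to the 11th power is a bijection on this group: if a^11 ≡ b^11 then (ab^{−1})^11 = 1, and the only element of order dividing gcd(11, 40) = 1 is 1, so a = b.
With h(0) = 0 this makes h injective on all of ℤ_{41}, hence bijective (finite equal-size domain and codomain). In particular h is injective.
Since h is injective, we find the preimage of 21. The inverse of x ↦ x^11 on (ℤ_{41})^× is x ↦ x^11, because 11·11 = 121 = 3·40 + 1 ≡ 1 (mod 40) and x^{40} = 1 for x ≠ 0 (Fermat). So h⁻¹(21) = 21^11 mod 41.
Repeated squaring mod 41: 21^1 ≡ 21, 21^2 ≡ 21² = 441 ≡ 31, 21^4 ≡ 31² = 961 ≡ 18, 21^8 ≡ 18² = 324 ≡ 37. Since 11 = 8 + 2 + 1, 21^11 ≡ 37·31·21: 37·31 = 1147 ≡ 40, then 40·21 = 840 ≡ 20. So 21^11 ≡ 20 (mod 41).
Hence h⁻¹(21) = 20.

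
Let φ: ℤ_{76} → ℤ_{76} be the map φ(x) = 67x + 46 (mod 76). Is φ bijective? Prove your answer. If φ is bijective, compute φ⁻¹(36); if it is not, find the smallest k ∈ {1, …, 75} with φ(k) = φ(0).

Recall that injectivity means: for all x_1, x_2 in the domain, φ(x_1) = φ(x_2) implies x_1 = x_2.
Suppose φ(x_1) = φ(x_2) in ℤ_{76}. Then 67x_1 + 46 ≡ 67x_2 + 46 (mod 76), hence 67(x_1 − x_2) ≡ 0 (mod 76).
Since gcd(67, 76) = 1, 67 is invertible modulo 76, thus x_1 − x_2 ≡ 0 (mod 76), i.e. x_1 = x_2.
We now compute 67⁻¹ mod 76 explicitly. Euclid's algorithm: 76 = 1·67 + 9, 67 = 7·9 + 4, 9 = 2·4 + 1; back-substituting gives 1 = 59·67 − 52·76, so 67⁻¹ ≡ 59 (mod 76).
Then y ↦ 59(y − 46) is a two-sided inverse to φ, so every y ∈ ℤ_{76} has a preimage.
Therefore φ is bijective.
Since φ is bijective, we compute φ⁻¹(36): solve 67x + 46 ≡ 36 (mod 76), i.e. 67x ≡ 66 (mod 76).
Multiplying by 67⁻¹ = 59 gives x ≡ 59·66 = 3894 = 51·76 + 18 ≡ 18 (mod 76).
Check: φ(18) = 67·18 + 46 = 1252 = 16·76 + 36 ≡ 36 (mod 76).

18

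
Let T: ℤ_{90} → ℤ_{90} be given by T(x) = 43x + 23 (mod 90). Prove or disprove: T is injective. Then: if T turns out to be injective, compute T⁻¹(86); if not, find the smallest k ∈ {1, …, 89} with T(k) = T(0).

81

By definition, T is injective when T(x_1) = T(x_2) forces x_1 = x_2.
If T(x_1) = T(x_2), then 43x_1 ≡ 43x_2 (mod 90). Because gcd(43, 90) = 1, we may cancel 43 to get x_1 ≡ x_2 (mod 90).
Thus T is injective.
We now compute 43⁻¹ mod 90 explicitly. Euclid's algorithm: 90 = 2·43 + 4, 43 = 10·4 + 3, 4 = 1·3 + 1; back-substituting gives 1 = 67·43 − 32·90, so 43⁻¹ ≡ 67 (mod 90).
Since T is injective, we compute T⁻¹(86): solve 43x + 23 ≡ 86 (mod 90), i.e. 43x ≡ 63 (mod 90).
Multiplying by 43⁻¹ = 67 gives x ≡ 67·63 = 4221 = 46·90 + 81 ≡ 81 (mod 90).
Check: T(81) = 43·81 + 23 = 3506 = 38·90 + 86 ≡ 86 (mod 90).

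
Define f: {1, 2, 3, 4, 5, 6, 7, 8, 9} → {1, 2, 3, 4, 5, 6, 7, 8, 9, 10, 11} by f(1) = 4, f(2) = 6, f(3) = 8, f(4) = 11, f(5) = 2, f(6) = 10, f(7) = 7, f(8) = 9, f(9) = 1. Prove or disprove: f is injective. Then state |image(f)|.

9

The values f(1), …, f(9) are 4, 6, 8, 11, 2, 10, 7, 9, 1 — all distinct.
So f(x_1) = f(x_2) only when x_1 = x_2, and f is injective.
The image of f is {1, 2, 4, 6, 7, 8, 9, 10, 11}, which has 9 elements.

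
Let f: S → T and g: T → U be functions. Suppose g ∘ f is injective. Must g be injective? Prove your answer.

No. Take S = {0, 1}, T = {0, 1, 2, 3, 4}, U = {0, 1, 2, 3, 4}, f(a) = a for each a ∈ S, and g(b) = 3 if b ∈ {3, 4} else g(b) = b.
Then g ∘ f = f is injective (S ⊂ T and f is the inclusion), but g(3) = g(4) = 3 with 3 ≠ 4, so g is not injective.

not injective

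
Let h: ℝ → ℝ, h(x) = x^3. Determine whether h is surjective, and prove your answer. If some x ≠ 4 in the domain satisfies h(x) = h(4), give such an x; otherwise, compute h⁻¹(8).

For any y ∈ ℝ, x = y^{1/3} ∈ ℝ gives h(x) = y, so h is surjective.
Since x ↦ x^3 is strictly increasing on ℝ, it is injective there, so no x ≠ 4 in the domain has h(x) = h(4). We therefore compute h⁻¹(8) = 8^{1/3} = 2 (indeed 2^3 = 8).

2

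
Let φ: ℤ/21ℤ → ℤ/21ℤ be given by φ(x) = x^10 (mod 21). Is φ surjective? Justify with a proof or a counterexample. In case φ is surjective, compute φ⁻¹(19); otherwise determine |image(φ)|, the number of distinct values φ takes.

φ(2): Repeated squaring mod 21: 2^1 ≡ 2, 2^2 ≡ 2² = 4, 2^4 ≡ 4² = 16, 2^8 ≡ 16² = 256 ≡ 4. Since 10 = 8 + 2, 2^10 ≡ 4·4: 4·4 = 16. So 2^10 ≡ 16 (mod 21).
φ(5): Repeated squaring mod 21: 5^1 ≡ 5, 5^2 ≡ 5² = 25 ≡ 4, 5^4 ≡ 4² = 16, 5^8 ≡ 16² = 256 ≡ 4. Since 10 = 8 + 2, 5^10 ≡ 4·4: 4·4 = 16. So 5^10 ≡ 16 (mod 21).
So φ(2) = φ(5) = 16 while 2 ≠ 5, so φ is not injective.
A non-injective map from the 21-element set ℤ/21ℤ to itself takes at most 20 distinct values, so it cannot be surjective. So φ is not surjective.
Since φ is not surjective, we determine |image(φ)|. Computing x^10 mod 21 for each x (by repeated squaring, reducing mod 21 at every step), the values φ(0), φ(1), …, φ(20) are: 0, 1, 16, 18, 4, 16, 15, 7, 1, 9, 4, 4, 9, 1, 7, 15, 16, 4, 18, 16, 1.
The distinct values are {0, 1, 4, 7, 9, 15, 16, 18}; there are 8 of them.

8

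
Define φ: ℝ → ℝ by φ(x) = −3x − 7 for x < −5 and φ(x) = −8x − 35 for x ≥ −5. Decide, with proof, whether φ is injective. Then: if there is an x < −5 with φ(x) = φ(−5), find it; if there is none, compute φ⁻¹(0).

-35/8

Both pieces are strictly decreasing (slopes −3 and −8), so each is injective on its own interval.
The left piece maps (−∞, −5) onto (8, ∞); the right piece maps [−5, ∞) onto (−∞, 5].
These images are disjoint, so no value is attained by both pieces. Thus φ is injective.
Because the two images are disjoint, no x < −5 has φ(x) = φ(−5), so we compute φ⁻¹(0): 0 lies in (−∞, 5], so solve −8x − 35 = 0: x = (0 + 35)/(−8) = −35/8.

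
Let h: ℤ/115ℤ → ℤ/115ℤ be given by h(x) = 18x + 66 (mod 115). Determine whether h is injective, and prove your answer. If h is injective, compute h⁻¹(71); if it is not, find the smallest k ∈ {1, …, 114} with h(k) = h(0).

45

Suppose h(x_1) = h(x_2) in ℤ/115ℤ. Then 18x_1 + 66 ≡ 18x_2 + 66 (mod 115), therefore 18(x_1 − x_2) ≡ 0 (mod 115).
Since gcd(18, 115) = 1, 18 is invertible modulo 115, therefore x_1 − x_2 ≡ 0 (mod 115), i.e. x_1 = x_2.
Thus h is injective.
We now compute 18⁻¹ mod 115 explicitly. Euclid's algorithm: 115 = 6·18 + 7, 18 = 2·7 + 4, 7 = 1·4 + 3, 4 = 1·3 + 1; back-substituting gives 1 = 32·18 − 5·115, so 18⁻¹ ≡ 32 (mod 115).
Since h is injective, we find h⁻¹(71): we need 18x ≡ 71 − 66 ≡ 5 (mod 115). Using 18⁻¹ = 32: x ≡ 32·5 = 160 = 1·115 + 45, so x = 45.
Check: h(45) = 18·45 + 66 = 876 = 7·115 + 71 ≡ 71 (mod 115).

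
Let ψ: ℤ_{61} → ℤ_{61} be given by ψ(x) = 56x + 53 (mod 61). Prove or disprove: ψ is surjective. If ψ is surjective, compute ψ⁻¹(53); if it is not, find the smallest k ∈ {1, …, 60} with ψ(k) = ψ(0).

Since gcd(56, 61) = 1, 56 is invertible modulo 61. Euclid's algorithm: 61 = 1·56 + 5, 56 = 11·5 + 1; back-substituting gives 1 = 12·56 − 11·61, so 56⁻¹ ≡ 12 (mod 61).
Then y ↦ 12(y − 53) is a two-sided inverse to ψ, so every y ∈ ℤ_{61} has a preimage.
So ψ is surjective.
Since ψ is surjective, we find ψ⁻¹(53): we need 56x ≡ 53 − 53 ≡ 0 (mod 61). Using 56⁻¹ = 12: x ≡ 12·0 = 0, so x = 0.
Check: ψ(0) = 56·0 + 53 = 53 ≡ 53 (mod 61).

0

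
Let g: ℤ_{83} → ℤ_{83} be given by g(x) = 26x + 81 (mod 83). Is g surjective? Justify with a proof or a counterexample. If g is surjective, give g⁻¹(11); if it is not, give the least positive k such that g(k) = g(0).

42

Recall: g is surjective if every y in the codomain equals g(x) for some x in the domain.
Since gcd(26, 83) = 1, 26 is invertible modulo 83. Euclid's algorithm: 83 = 3·26 + 5, 26 = 5·5 + 1; back-substituting gives 1 = 16·26 − 5·83, so 26⁻¹ ≡ 16 (mod 83).
Then y ↦ 16(y − 81) is a two-sided inverse to g, so every y ∈ ℤ_{83} has a preimage.
Hence g is surjective.
Since g is surjective, we compute g⁻¹(11): solve 26x + 81 ≡ 11 (mod 83), i.e. 26x ≡ 13 (mod 83).
Multiplying by 26⁻¹ = 16 gives x ≡ 16·13 = 208 = 2·83 + 42 ≡ 42 (mod 83).
Check: g(42) = 26·42 + 81 = 1173 = 14·83 + 11 ≡ 11 (mod 83).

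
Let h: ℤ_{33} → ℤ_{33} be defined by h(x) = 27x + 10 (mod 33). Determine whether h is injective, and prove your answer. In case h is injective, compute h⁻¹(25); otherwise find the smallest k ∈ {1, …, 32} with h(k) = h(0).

11

We have gcd(27, 33) = 3 > 1. Taking u = 0 and v = 11: h(0) = 10 and h(11) = 27·11 + 10 = 307 ≡ 10 (mod 33).
So h(0) = h(11) while 0 ≠ 11, hence h is not injective.
Since h is not injective, we find the least positive k with h(k) = h(0): this means 27k ≡ 0 (mod 33), i.e. 33 ∣ 27k. Since gcd(27, 33) = 3, dividing through by 3 this holds exactly when 11 ∣ 9k, and as gcd(9, 11) = 1, exactly when 11 ∣ k.
The smallest positive such k is 11.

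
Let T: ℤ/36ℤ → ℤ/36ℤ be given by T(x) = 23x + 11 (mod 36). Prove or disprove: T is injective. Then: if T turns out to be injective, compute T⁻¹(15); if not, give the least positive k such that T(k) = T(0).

Recall: T is injective when T(x_1) = T(x_2) forces x_1 = x_2.
Suppose T(x_1) = T(x_2) in ℤ/36ℤ. Then 23x_1 + 11 ≡ 23x_2 + 11 (mod 36), so 23(x_1 − x_2) ≡ 0 (mod 36).
Since gcd(23, 36) = 1, 23 is invertible modulo 36, therefore x_1 − x_2 ≡ 0 (mod 36), i.e. x_1 = x_2.
So T is injective.
We now compute 23⁻¹ mod 36 explicitly. Euclid's algorithm: 36 = 1·23 + 13, 23 = 1·13 + 10, 13 = 1·10 + 3, 10 = 3·3 + 1; back-substituting gives 1 = 11·23 − 7·36, so 23⁻¹ ≡ 11 (mod 36).
Since T is injective, we find T⁻¹(15): we need 23x ≡ 15 − 11 ≡ 4 (mod 36). Using 23⁻¹ = 11: x ≡ 11·4 = 44 = 1·36 + 8, so x = 8.
Check: T(8) = 23·8 + 11 = 195 = 5·36 + 15 ≡ 15 (mod 36).

8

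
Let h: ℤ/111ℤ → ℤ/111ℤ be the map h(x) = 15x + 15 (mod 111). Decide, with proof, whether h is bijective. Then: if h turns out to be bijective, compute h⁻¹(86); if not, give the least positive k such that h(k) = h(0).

We have gcd(15, 111) = 3 > 1. Taking x_1 = 0 and x_2 = 37: h(0) = 15 and h(37) = 15·37 + 15 = 570 ≡ 15 (mod 111).
So h(0) = h(37) while 0 ≠ 37, hence h is not injective, hence not bijective.
Since h is not bijective, we find the least positive k with h(k) = h(0): this means 15k ≡ 0 (mod 111), i.e. 111 ∣ 15k. Since gcd(15, 111) = 3, dividing through by 3 this holds exactly when 37 ∣ 5k, and as gcd(5, 37) = 1, exactly when 37 ∣ k.
The smallest positive such k is 37.

37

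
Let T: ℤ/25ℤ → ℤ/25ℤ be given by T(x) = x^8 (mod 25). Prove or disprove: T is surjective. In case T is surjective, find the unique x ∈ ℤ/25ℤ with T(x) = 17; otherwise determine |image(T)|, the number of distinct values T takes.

T(3): Repeated squaring mod 25: 3^1 ≡ 3, 3^2 ≡ 3² = 9, 3^4 ≡ 9² = 81 ≡ 6, 3^8 ≡ 6² = 36 ≡ 11. So 3^8 ≡ 11 (mod 25).
T(4): Repeated squaring mod 25: 4^1 ≡ 4, 4^2 ≡ 4² = 16, 4^4 ≡ 16² = 256 ≡ 6, 4^8 ≡ 6² = 36 ≡ 11. So 4^8 ≡ 11 (mod 25).
So T(3) = T(4) = 11 while 3 ≠ 4, hence T is not injective.
A non-injective map from the 25-element set ℤ/25ℤ to itself takes at most 24 distinct values, so it cannot be surjective. Hence T is not surjective.
Since T is not surjective, we determine |image(T)|. Computing x^8 mod 25 for each x (by repeated squaring, reducing mod 25 at every step), the values T(0), T(1), …, T(24) are: 0, 1, 6, 11, 11, 0, 16, 1, 16, 21, 0, 6, 21, 21, 6, 0, 21, 16, 1, 16, 0, 11, 11, 6, 1.
The distinct values are {0, 1, 6, 11, 16, 21}; there are 6 of them.

6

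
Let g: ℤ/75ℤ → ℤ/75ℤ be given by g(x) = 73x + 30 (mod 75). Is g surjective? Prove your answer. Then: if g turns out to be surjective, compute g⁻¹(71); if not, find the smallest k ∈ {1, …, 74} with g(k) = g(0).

Recall: g is surjective if every y in the codomain equals g(x) for some x in the domain.
Since gcd(73, 75) = 1, 73 is invertible modulo 75. Euclid's algorithm: 75 = 1·73 + 2, 73 = 36·2 + 1; back-substituting gives 1 = 37·73 − 36·75, so 73⁻¹ ≡ 37 (mod 75).
For any y ∈ ℤ/75ℤ, x = 37(y − 30) mod 75 satisfies g(x) = 73·37(y − 30) + 30 ≡ y (since 73·37 ≡ 1 mod 75). So every y has a preimage.
Thus g is surjective.
Since g is surjective, we compute g⁻¹(71): solve 73x + 30 ≡ 71 (mod 75), i.e. 73x ≡ 41 (mod 75).
Multiplying by 73⁻¹ = 37 gives x ≡ 37·41 = 1517 = 20·75 + 17 ≡ 17 (mod 75).
Check: g(17) = 73·17 + 30 = 1271 = 16·75 + 71 ≡ 71 (mod 75).

17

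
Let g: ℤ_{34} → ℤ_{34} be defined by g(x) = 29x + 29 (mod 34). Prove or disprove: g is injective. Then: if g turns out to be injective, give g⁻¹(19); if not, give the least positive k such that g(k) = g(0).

2

If g(a) = g(b), then 29a ≡ 29b (mod 34). Because gcd(29, 34) = 1, we may cancel 29 to get a ≡ b (mod 34).
Hence g is injective.
We now compute 29⁻¹ mod 34 explicitly. Euclid's algorithm: 34 = 1·29 + 5, 29 = 5·5 + 4, 5 = 1·4 + 1; back-substituting gives 1 = 27·29 − 23·34, so 29⁻¹ ≡ 27 (mod 34).
Since g is injective, we find g⁻¹(19): we need 29x ≡ 19 − 29 ≡ 24 (mod 34). Using 29⁻¹ = 27: x ≡ 27·24 = 648 = 19·34 + 2, so x = 2.
Check: g(2) = 29·2 + 29 = 87 = 2·34 + 19 ≡ 19 (mod 34).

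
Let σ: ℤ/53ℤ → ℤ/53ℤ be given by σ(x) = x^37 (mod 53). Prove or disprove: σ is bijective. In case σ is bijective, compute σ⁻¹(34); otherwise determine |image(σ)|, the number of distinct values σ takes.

51

Since 53 is prime, the nonzero elements of ℤ/53ℤ form a cyclic group of order 52.
As gcd(37, 52) = 1, raising to the 37th power is a bijection on this group: if a^37 ≡ b^37 then (ab^{−1})^37 = 1, and the only element of order dividing gcd(37, 52) = 1 is 1, so a = b.
With σ(0) = 0 this makes σ injective on all of ℤ/53ℤ, hence bijective (finite equal-size domain and codomain). In particular σ is bijective.
Since σ is bijective, we find the preimage of 34. The inverse of x ↦ x^37 on (ℤ/53ℤ)^× is x ↦ x^45, because 37·45 = 1665 = 32·52 + 1 ≡ 1 (mod 52) and x^{52} = 1 for x ≠ 0 (Fermat). So σ⁻¹(34) = 34^45 mod 53.
Repeated squaring mod 53: 34^1 ≡ 34, 34^2 ≡ 34² = 1156 ≡ 43, 34^4 ≡ 43² = 1849 ≡ 47, 34^8 ≡ 47² = 2209 ≡ 36, 34^16 ≡ 36² = 1296 ≡ 24, 34^32 ≡ 24² = 576 ≡ 46. Since 45 = 32 + 8 + 4 + 1, 34^45 ≡ 46·36·47·34: 46·36 = 1656 ≡ 13, then 13·47 = 611 ≡ 28, then 28·34 = 952 ≡ 51. So 34^45 ≡ 51 (mod 53).
Hence σ⁻¹(34) = 51.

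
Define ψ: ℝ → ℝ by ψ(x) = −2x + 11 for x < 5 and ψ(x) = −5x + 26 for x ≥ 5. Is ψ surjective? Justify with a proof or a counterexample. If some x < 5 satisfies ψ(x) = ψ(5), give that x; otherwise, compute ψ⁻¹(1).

Both pieces are strictly decreasing (slopes −2 and −5), so each is injective on its own interval.
The left piece maps (−∞, 5) onto (1, ∞); the right piece maps [5, ∞) onto (−∞, 1].
These images together cover ℝ, so ψ is surjective.
Because the two images are disjoint, no x < 5 has ψ(x) = ψ(5), so we compute ψ⁻¹(1): 1 lies in (−∞, 1], so solve −5x + 26 = 1: x = (1 − 26)/(−5) = 5.

5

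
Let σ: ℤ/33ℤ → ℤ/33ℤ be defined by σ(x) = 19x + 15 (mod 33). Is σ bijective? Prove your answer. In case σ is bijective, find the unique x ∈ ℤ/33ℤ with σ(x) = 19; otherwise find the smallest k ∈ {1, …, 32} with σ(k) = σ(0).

28

Recall: σ is injective when σ(s) = σ(t) forces s = t.
Suppose σ(s) = σ(t) in ℤ/33ℤ. Then 19s + 15 ≡ 19t + 15 (mod 33), so 19(s − t) ≡ 0 (mod 33).
Since gcd(19, 33) = 1, 19 is invertible modulo 33, so s − t ≡ 0 (mod 33), i.e. s = t.
We now compute 19⁻¹ mod 33 explicitly. Euclid's algorithm: 33 = 1·19 + 14, 19 = 1·14 + 5, 14 = 2·5 + 4, 5 = 1·4 + 1; back-substituting gives 1 = 7·19 − 4·33, so 19⁻¹ ≡ 7 (mod 33).
Then y ↦ 7(y − 15) is a two-sided inverse to σ, so every y ∈ ℤ/33ℤ has a preimage.
Therefore σ is bijective.
Since σ is bijective, we compute σ⁻¹(19): solve 19x + 15 ≡ 19 (mod 33), i.e. 19x ≡ 4 (mod 33).
Multiplying by 19⁻¹ = 7 gives x ≡ 7·4 = 28 ≡ 28 (mod 33).
Check: σ(28) = 19·28 + 15 = 547 = 16·33 + 19 ≡ 19 (mod 33).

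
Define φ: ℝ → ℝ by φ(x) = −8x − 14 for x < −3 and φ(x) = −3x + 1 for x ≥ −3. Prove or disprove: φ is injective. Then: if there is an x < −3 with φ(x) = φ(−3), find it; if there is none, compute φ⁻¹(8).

Both pieces are strictly decreasing (slopes −8 and −3), so each is injective on its own interval.
The left piece maps (−∞, −3) onto (10, ∞); the right piece maps [−3, ∞) onto (−∞, 10].
These images are disjoint, so no value is attained by both pieces. Thus φ is injective.
Because the two images are disjoint, no x < −3 has φ(x) = φ(−3), so we compute φ⁻¹(8): 8 lies in (−∞, 10], so solve −3x + 1 = 8: x = (8 − 1)/(−3) = −7/3.

-7/3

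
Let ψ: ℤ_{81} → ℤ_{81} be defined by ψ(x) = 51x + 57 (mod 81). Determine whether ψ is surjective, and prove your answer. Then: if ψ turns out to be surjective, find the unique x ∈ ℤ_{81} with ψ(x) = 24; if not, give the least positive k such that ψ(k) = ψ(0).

27

Recall that ψ is surjective if every y in the codomain equals ψ(x) for some x in the domain.
Since gcd(51, 81) = 3, we have 51x ≡ 0 (mod 3) for all x, so ψ(x) ≡ 0 (mod 3).
But 1 ≢ 0 (mod 3), so 1 ∈ ℤ_{81} has no preimage. Therefore ψ is not surjective.
Since ψ is not surjective, we find the least positive k with ψ(k) = ψ(0): this means 51k ≡ 0 (mod 81), i.e. 81 ∣ 51k. Since gcd(51, 81) = 3, dividing through by 3 this holds exactly when 27 ∣ 17k, and as gcd(17, 27) = 1, exactly when 27 ∣ k.
The smallest positive such k is 27.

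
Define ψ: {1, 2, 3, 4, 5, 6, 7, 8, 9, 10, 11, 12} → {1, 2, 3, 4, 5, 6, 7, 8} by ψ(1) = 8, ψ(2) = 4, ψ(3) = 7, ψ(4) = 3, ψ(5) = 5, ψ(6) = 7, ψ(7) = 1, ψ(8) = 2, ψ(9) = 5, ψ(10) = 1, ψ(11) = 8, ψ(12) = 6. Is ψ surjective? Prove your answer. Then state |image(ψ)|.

8

Every element of the codomain has a preimage: 1 = ψ(7), 2 = ψ(8), 3 = ψ(4), 4 = ψ(2), 5 = ψ(5), 6 = ψ(12), 7 = ψ(3), 8 = ψ(1).
So ψ is surjective.
The image of ψ is {1, 2, 3, 4, 5, 6, 7, 8}, which has 8 elements.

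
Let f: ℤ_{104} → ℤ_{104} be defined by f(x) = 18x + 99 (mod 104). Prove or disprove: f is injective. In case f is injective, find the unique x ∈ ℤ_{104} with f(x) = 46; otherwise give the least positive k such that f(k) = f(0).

52

We have gcd(18, 104) = 2 > 1. Taking u = 0 and v = 52: f(0) = 99 and f(52) = 18·52 + 99 = 1035 ≡ 99 (mod 104).
So f(0) = f(52) while 0 ≠ 52, so f is not injective.
Since f is not injective, we find the least positive k with f(k) = f(0): this means 18k ≡ 0 (mod 104), i.e. 104 ∣ 18k. Since gcd(18, 104) = 2, dividing through by 2 this holds exactly when 52 ∣ 9k, and as gcd(9, 52) = 1, exactly when 52 ∣ k.
The smallest positive such k is 52.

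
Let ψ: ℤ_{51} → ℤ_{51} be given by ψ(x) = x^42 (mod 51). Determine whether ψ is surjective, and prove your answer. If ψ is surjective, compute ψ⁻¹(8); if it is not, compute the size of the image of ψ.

ψ(7): Repeated squaring mod 51: 7^1 ≡ 7, 7^2 ≡ 7² = 49, 7^4 ≡ 49² = 2401 ≡ 4, 7^8 ≡ 4² = 16, 7^16 ≡ 16² = 256 ≡ 1, 7^32 ≡ 1² = 1. Since 42 = 32 + 8 + 2, 7^42 ≡ 1·16·49: 1·16 = 16, then 16·49 = 784 ≡ 19. So 7^42 ≡ 19 (mod 51).
ψ(10): Repeated squaring mod 51: 10^1 ≡ 10, 10^2 ≡ 10² = 100 ≡ 49, 10^4 ≡ 49² = 2401 ≡ 4, 10^8 ≡ 4² = 16, 10^16 ≡ 16² = 256 ≡ 1, 10^32 ≡ 1² = 1. Since 42 = 32 + 8 + 2, 10^42 ≡ 1·16·49: 1·16 = 16, then 16·49 = 784 ≡ 19. So 10^42 ≡ 19 (mod 51).
So ψ(7) = ψ(10) = 19 while 7 ≠ 10, hence ψ is not injective.
A non-injective map from the 51-element set ℤ_{51} to itself takes at most 50 distinct values, so it cannot be surjective. Thus ψ is not surjective.
Since ψ is not surjective, we determine |image(ψ)|. Computing x^42 mod 51 for each x (by repeated squaring, reducing mod 51 at every step), the values ψ(0), ψ(1), …, ψ(50) are: 0, 1, 4, 42, 16, 43, 15, 19, 13, 30, 19, 49, 9, 16, 25, 21, 1, 34, 18, 4, 25, 33, 43, 49, 36, 13, 13, 36, 49, 43, 33, 25, 4, 18, 34, 1, 21, 25, 16, 9, 49, 19, 30, 13, 19, 15, 43, 16, 42, 4, 1.
The distinct values are {0, 1, 4, 9, 13, 15, 16, 18, 19, 21, 25, 30, 33, 34, 36, 42, 43, 49}; there are 18 of them.

18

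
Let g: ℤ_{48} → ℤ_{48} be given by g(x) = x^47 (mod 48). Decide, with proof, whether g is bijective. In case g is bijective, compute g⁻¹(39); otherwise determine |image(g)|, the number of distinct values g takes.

27

g(0) = 0^47 = 0.
g(6): Repeated squaring mod 48: 6^1 ≡ 6, 6^2 ≡ 6² = 36, 6^4 ≡ 36² = 1296 ≡ 0, 6^8 ≡ 0² = 0, 6^16 ≡ 0² = 0, 6^32 ≡ 0² = 0. Since 47 = 32 + 8 + 4 + 2 + 1, 6^47 ≡ 0·0·0·36·6: 0·0 = 0, then 0·0 = 0, then 0·36 = 0, then 0·6 = 0. So 6^47 ≡ 0 (mod 48).
So g(0) = g(6) = 0 while 0 ≠ 6, hence g is not injective, hence not bijective.
Since g is not bijective, we determine |image(g)|. Computing x^47 mod 48 for each x (by repeated squaring, reducing mod 48 at every step), the values g(0), g(1), …, g(47) are: 0, 1, 32, 27, 16, 29, 0, 7, 32, 9, 16, 35, 0, 37, 32, 15, 16, 17, 0, 43, 32, 45, 16, 23, 0, 25, 32, 3, 16, 5, 0, 31, 32, 33, 16, 11, 0, 13, 32, 39, 16, 41, 0, 19, 32, 21, 16, 47.
The distinct values are {0, 1, 3, 5, 7, 9, 11, 13, 15, 16, 17, 19, 21, 23, 25, 27, 29, 31, 32, 33, 35, 37, 39, 41, 43, 45, 47}; there are 27 of them.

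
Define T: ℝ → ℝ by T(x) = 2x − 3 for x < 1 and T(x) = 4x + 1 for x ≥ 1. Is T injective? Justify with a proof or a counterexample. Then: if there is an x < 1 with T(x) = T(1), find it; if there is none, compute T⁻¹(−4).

Both pieces are strictly increasing (slopes 2 and 4), so each is injective on its own interval.
The left piece maps (−∞, 1) onto (−∞, −1); the right piece maps [1, ∞) onto [5, ∞).
These images are disjoint, so no value is attained by both pieces. So T is injective.
Because the two images are disjoint, no x < 1 has T(x) = T(1), so we compute T⁻¹(−4): −4 lies in (−∞, −1), so solve 2x − 3 = −4: x = (−4 + 3)/2 = −1/2.

-1/2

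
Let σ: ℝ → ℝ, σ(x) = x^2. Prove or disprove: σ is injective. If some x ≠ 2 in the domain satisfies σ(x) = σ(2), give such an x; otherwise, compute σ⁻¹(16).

-2

σ(2) = 4 = (−2)^2 = σ(−2) (since 2 is even), with 2 ≠ −2. So σ is not injective.
For the follow-up, such an x exists: taking x = −2 ∈ ℝ gives σ(−2) = 4 = σ(2) with −2 ≠ 2.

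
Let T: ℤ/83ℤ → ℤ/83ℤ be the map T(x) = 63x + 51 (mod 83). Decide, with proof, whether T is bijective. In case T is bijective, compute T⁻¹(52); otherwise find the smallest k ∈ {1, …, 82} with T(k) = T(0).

Recall that T is injective when T(u) = T(v) forces u = v.
If T(u) = T(v), then 63u ≡ 63v (mod 83). Because gcd(63, 83) = 1, we may cancel 63 to get u ≡ v (mod 83).
We now compute 63⁻¹ mod 83 explicitly. Euclid's algorithm: 83 = 1·63 + 20, 63 = 3·20 + 3, 20 = 6·3 + 2, 3 = 1·2 + 1; back-substituting gives 1 = 29·63 − 22·83, so 63⁻¹ ≡ 29 (mod 83).
For any y ∈ ℤ/83ℤ, x = 29(y − 51) mod 83 satisfies T(x) = 63·29(y − 51) + 51 ≡ y (since 63·29 ≡ 1 mod 83). So every y has a preimage.
Thus T is bijective.
Since T is bijective, we compute T⁻¹(52): solve 63x + 51 ≡ 52 (mod 83), i.e. 63x ≡ 1 (mod 83).
Multiplying by 63⁻¹ = 29 gives x ≡ 29·1 = 29 ≡ 29 (mod 83).
Check: T(29) = 63·29 + 51 = 1878 = 22·83 + 52 ≡ 52 (mod 83).

29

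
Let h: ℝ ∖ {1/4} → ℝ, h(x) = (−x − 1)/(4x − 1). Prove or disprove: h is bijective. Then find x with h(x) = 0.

If h(x) = −1/4, cross-multiplying gives 4(−x − 1) = −1(4x − 1), which simplifies to −4 = 1 — false.  So −1/4 has no preimage and h is not surjective.
Hence h is not bijective.
Solving h(x) = 0: cross-multiplying gives −x − 1 = 0(4x − 1), which rearranges to −1x = 1, so x = −1.

-1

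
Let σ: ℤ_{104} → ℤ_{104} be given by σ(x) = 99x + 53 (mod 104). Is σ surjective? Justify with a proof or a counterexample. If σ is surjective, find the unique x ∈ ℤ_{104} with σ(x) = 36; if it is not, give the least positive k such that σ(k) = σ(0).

45

Recall: surjectivity means every element of the codomain has a preimage under σ.
Since gcd(99, 104) = 1, 99 is invertible modulo 104. Euclid's algorithm: 104 = 1·99 + 5, 99 = 19·5 + 4, 5 = 1·4 + 1; back-substituting gives 1 = 83·99 − 79·104, so 99⁻¹ ≡ 83 (mod 104).
Then y ↦ 83(y − 53) is a two-sided inverse to σ, so every y ∈ ℤ_{104} has a preimage.
Thus σ is surjective.
Since σ is surjective, we find σ⁻¹(36): we need 99x ≡ 36 − 53 ≡ 87 (mod 104). Using 99⁻¹ = 83: x ≡ 83·87 = 7221 = 69·104 + 45, so x = 45.
Check: σ(45) = 99·45 + 53 = 4508 = 43·104 + 36 ≡ 36 (mod 104).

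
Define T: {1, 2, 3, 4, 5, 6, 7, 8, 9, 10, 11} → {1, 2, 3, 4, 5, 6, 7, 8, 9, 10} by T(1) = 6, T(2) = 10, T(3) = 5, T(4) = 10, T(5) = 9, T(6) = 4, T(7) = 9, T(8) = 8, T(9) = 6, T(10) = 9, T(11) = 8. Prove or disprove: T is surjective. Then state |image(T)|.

6

No element maps to 1, so T is not surjective.
The image of T is {4, 5, 6, 8, 9, 10}, which has 6 elements.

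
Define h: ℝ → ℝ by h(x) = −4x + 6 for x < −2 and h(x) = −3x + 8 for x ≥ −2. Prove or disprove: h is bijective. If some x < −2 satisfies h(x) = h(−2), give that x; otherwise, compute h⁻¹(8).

0

Both pieces are strictly decreasing (slopes −4 and −3), so each is injective on its own interval.
The left piece maps (−∞, −2) onto (14, ∞); the right piece maps [−2, ∞) onto (−∞, 14].
Since 14 = 14, the images partition ℝ: h is injective and surjective, hence bijective.
Because the two images are disjoint, no x < −2 has h(x) = h(−2), so we compute h⁻¹(8): 8 lies in (−∞, 14], so solve −3x + 8 = 8: x = (8 − 8)/(−3) = 0.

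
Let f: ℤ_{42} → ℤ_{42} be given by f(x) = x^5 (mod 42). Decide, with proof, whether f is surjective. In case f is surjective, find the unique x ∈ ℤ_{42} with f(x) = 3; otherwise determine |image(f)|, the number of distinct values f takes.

33

Computing x^5 mod 42 for each x (by repeated squaring, reducing mod 42 at every step), the values f(0), f(1), …, f(41) are: 0, 1, 32, 33, 16, 17, 6, 7, 8, 39, 40, 23, 24, 13, 14, 15, 4, 5, 30, 31, 20, 21, 22, 11, 12, 37, 38, 27, 28, 29, 18, 19, 2, 3, 34, 35, 36, 25, 26, 9, 10, 41.
Every element of ℤ_{42} appears exactly once in this list, so f is a bijection, and in particular surjective.
Since f is surjective, we read off the preimage of 3 from the same table: f(33) = 3, so f⁻¹(3) = 33.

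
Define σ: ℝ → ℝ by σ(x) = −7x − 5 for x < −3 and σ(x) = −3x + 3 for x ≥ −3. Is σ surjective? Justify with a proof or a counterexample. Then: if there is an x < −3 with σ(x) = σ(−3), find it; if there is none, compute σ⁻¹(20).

Both pieces are strictly decreasing (slopes −7 and −3), so each is injective on its own interval.
The left piece maps (−∞, −3) onto (16, ∞); the right piece maps [−3, ∞) onto (−∞, 12].
The union (16, ∞) ∪ (−∞, 12] omits the interval between 16 and 12; in particular 16 has no preimage. So σ is not surjective.
Because the two images are disjoint, no x < −3 has σ(x) = σ(−3), so we compute σ⁻¹(20): 20 lies in (16, ∞), so solve −7x − 5 = 20: x = (20 + 5)/(−7) = −25/7.

-25/7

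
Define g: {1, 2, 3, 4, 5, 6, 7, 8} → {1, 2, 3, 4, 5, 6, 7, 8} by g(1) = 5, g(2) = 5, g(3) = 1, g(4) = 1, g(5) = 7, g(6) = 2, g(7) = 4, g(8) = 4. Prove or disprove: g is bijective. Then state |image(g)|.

5

g(1) = 5 = g(2) with 1 ≠ 2, so g is not injective, hence not bijective.
The image of g is {1, 2, 4, 5, 7}, which has 5 elements.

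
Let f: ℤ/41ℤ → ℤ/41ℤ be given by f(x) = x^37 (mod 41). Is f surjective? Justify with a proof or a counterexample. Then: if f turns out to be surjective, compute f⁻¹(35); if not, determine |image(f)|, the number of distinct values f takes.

17

Since 41 is prime, the nonzero elements of ℤ/41ℤ form a cyclic group of order 40.
As gcd(37, 40) = 1, raising to the 37th power is a bijection on this group: if s^37 ≡ t^37 then (st^{−1})^37 = 1, and the only element of order dividing gcd(37, 40) = 1 is 1, so s = t.
With f(0) = 0 this makes f injective on all of ℤ/41ℤ, hence bijective (finite equal-size domain and codomain). In particular f is surjective.
Since f is surjective, we find the preimage of 35. The inverse of x ↦ x^37 on (ℤ/41ℤ)^× is x ↦ x^13, because 37·13 = 481 = 12·40 + 1 ≡ 1 (mod 40) and x^{40} = 1 for x ≠ 0 (Fermat). So f⁻¹(35) = 35^13 mod 41.
Repeated squaring mod 41: 35^1 ≡ 35, 35^2 ≡ 35² = 1225 ≡ 36, 35^4 ≡ 36² = 1296 ≡ 25, 35^8 ≡ 25² = 625 ≡ 10. Since 13 = 8 + 4 + 1, 35^13 ≡ 10·25·35: 10·25 = 250 ≡ 4, then 4·35 = 140 ≡ 17. So 35^13 ≡ 17 (mod 41).
Hence f⁻¹(35) = 17.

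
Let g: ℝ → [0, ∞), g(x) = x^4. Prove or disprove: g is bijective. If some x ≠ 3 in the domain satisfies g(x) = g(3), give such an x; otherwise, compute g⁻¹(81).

-3

g(3) = 81 = (−3)^4 = g(−3) (since 4 is even), with 3 ≠ −3. So g is not injective, hence not bijective.
For the follow-up, such an x exists: taking x = −3 ∈ ℝ gives g(−3) = 81 = g(3) with −3 ≠ 3.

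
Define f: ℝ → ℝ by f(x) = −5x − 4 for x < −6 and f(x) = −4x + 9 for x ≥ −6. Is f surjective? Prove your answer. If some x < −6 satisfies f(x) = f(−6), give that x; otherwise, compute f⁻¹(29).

Both pieces are strictly decreasing (slopes −5 and −4), so each is injective on its own interval.
The left piece maps (−∞, −6) onto (26, ∞); the right piece maps [−6, ∞) onto (−∞, 33].
The union (26, ∞) ∪ (−∞, 33] covers ℝ, so f is surjective.
For the follow-up: the images overlap, so an x < −6 with f(x) = f(−6) exists. f(−6) = 33; solving −5x − 4 = 33 for x < −6 gives x = (33 + 4)/(−5) = −37/5.

-37/5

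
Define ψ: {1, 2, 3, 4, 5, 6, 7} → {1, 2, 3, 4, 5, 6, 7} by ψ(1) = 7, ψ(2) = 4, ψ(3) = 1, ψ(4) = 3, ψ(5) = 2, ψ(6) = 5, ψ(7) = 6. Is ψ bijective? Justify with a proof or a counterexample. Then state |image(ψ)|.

The values 7, 4, 1, 3, 2, 5, 6 are a permutation of {1, 2, 3, 4, 5, 6, 7}: each element appears exactly once.
So ψ is injective and surjective, hence bijective.
The image of ψ is {1, 2, 3, 4, 5, 6, 7}, which has 7 elements.

7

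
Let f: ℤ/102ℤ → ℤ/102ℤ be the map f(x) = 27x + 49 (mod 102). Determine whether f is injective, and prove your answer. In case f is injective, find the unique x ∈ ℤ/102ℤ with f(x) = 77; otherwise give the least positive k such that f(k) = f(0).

34

We have gcd(27, 102) = 3 > 1. Taking u = 0 and v = 34: f(0) = 49 and f(34) = 27·34 + 49 = 967 ≡ 49 (mod 102).
So f(0) = f(34) while 0 ≠ 34, therefore f is not injective.
Since f is not injective, we find the least positive k with f(k) = f(0): this means 27k ≡ 0 (mod 102), i.e. 102 ∣ 27k. Since gcd(27, 102) = 3, dividing through by 3 this holds exactly when 34 ∣ 9k, and as gcd(9, 34) = 1, exactly when 34 ∣ k.
The smallest positive such k is 34.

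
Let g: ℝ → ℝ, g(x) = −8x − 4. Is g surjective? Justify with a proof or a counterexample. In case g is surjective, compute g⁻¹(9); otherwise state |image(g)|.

-13/8

For any y ∈ ℝ, x = (y + 4)/(−8) satisfies g(x) = y.
Thus g is surjective.
Since g is surjective, we compute g⁻¹(9) = (9 + 4)/(−8) = −13/8.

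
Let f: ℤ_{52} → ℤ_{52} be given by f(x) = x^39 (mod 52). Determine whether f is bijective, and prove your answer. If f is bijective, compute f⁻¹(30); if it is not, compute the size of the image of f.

f(2): Repeated squaring mod 52: 2^1 ≡ 2, 2^2 ≡ 2² = 4, 2^4 ≡ 4² = 16, 2^8 ≡ 16² = 256 ≡ 48, 2^16 ≡ 48² = 2304 ≡ 16, 2^32 ≡ 16² = 256 ≡ 48. Since 39 = 32 + 4 + 2 + 1, 2^39 ≡ 48·16·4·2: 48·16 = 768 ≡ 40, then 40·4 = 160 ≡ 4, then 4·2 = 8. So 2^39 ≡ 8 (mod 52).
f(6): Repeated squaring mod 52: 6^1 ≡ 6, 6^2 ≡ 6² = 36, 6^4 ≡ 36² = 1296 ≡ 48, 6^8 ≡ 48² = 2304 ≡ 16, 6^16 ≡ 16² = 256 ≡ 48, 6^32 ≡ 48² = 2304 ≡ 16. Since 39 = 32 + 4 + 2 + 1, 6^39 ≡ 16·48·36·6: 16·48 = 768 ≡ 40, then 40·36 = 1440 ≡ 36, then 36·6 = 216 ≡ 8. So 6^39 ≡ 8 (mod 52).
So f(2) = f(6) = 8 while 2 ≠ 6, thus f is not injective, hence not bijective.
Since f is not bijective, we determine |image(f)|. Computing x^39 mod 52 for each x (by repeated squaring, reducing mod 52 at every step), the values f(0), f(1), …, f(51) are: 0, 1, 8, 27, 12, 21, 8, 31, 44, 1, 12, 31, 12, 13, 40, 47, 40, 25, 8, 47, 44, 5, 40, 51, 44, 25, 0, 27, 8, 1, 12, 47, 8, 5, 44, 27, 12, 5, 12, 39, 40, 21, 40, 51, 8, 21, 44, 31, 40, 25, 44, 51.
The distinct values are {0, 1, 5, 8, 12, 13, 21, 25, 27, 31, 39, 40, 44, 47, 51}; there are 15 of them.

15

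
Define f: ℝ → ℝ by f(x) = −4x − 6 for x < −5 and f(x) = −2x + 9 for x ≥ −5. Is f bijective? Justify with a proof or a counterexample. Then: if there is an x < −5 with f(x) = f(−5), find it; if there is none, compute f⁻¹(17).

-25/4

Both pieces are strictly decreasing (slopes −4 and −2), so each is injective on its own interval.
The left piece maps (−∞, −5) onto (14, ∞); the right piece maps [−5, ∞) onto (−∞, 19].
These images overlap. In particular f(−5) = 19 (right piece), and solving −4x − 6 = 19 on the left piece gives x = −25/4 < −5.
So f(−25/4) = f(−5) with −25/4 ≠ −5, and f is not injective, hence not bijective. This x = −25/4 is the requested value below −5.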